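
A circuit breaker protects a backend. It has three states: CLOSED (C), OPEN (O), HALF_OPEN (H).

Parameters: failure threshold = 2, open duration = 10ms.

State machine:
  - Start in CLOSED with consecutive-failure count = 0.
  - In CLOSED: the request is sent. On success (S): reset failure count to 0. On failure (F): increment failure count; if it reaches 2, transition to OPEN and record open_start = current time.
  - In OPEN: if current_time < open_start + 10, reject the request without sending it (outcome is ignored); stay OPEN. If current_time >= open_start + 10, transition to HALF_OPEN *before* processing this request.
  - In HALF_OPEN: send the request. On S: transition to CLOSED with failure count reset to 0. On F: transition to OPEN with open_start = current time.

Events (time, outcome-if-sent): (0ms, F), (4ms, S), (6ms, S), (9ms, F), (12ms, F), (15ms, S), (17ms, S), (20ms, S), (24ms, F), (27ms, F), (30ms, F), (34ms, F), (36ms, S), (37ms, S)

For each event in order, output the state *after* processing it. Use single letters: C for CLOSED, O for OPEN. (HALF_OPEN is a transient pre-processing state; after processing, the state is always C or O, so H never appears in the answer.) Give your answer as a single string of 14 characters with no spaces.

State after each event:
  event#1 t=0ms outcome=F: state=CLOSED
  event#2 t=4ms outcome=S: state=CLOSED
  event#3 t=6ms outcome=S: state=CLOSED
  event#4 t=9ms outcome=F: state=CLOSED
  event#5 t=12ms outcome=F: state=OPEN
  event#6 t=15ms outcome=S: state=OPEN
  event#7 t=17ms outcome=S: state=OPEN
  event#8 t=20ms outcome=S: state=OPEN
  event#9 t=24ms outcome=F: state=OPEN
  event#10 t=27ms outcome=F: state=OPEN
  event#11 t=30ms outcome=F: state=OPEN
  event#12 t=34ms outcome=F: state=OPEN
  event#13 t=36ms outcome=S: state=OPEN
  event#14 t=37ms outcome=S: state=OPEN

Answer: CCCCOOOOOOOOOO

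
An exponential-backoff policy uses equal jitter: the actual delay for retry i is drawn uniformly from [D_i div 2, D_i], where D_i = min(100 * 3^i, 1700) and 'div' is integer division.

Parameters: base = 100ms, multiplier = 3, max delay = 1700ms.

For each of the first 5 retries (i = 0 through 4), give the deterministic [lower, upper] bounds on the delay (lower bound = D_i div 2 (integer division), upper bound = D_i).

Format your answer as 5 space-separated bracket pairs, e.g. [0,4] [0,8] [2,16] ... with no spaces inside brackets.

Computing bounds per retry:
  i=0: D_i=min(100*3^0,1700)=100, bounds=[50,100]
  i=1: D_i=min(100*3^1,1700)=300, bounds=[150,300]
  i=2: D_i=min(100*3^2,1700)=900, bounds=[450,900]
  i=3: D_i=min(100*3^3,1700)=1700, bounds=[850,1700]
  i=4: D_i=min(100*3^4,1700)=1700, bounds=[850,1700]

Answer: [50,100] [150,300] [450,900] [850,1700] [850,1700]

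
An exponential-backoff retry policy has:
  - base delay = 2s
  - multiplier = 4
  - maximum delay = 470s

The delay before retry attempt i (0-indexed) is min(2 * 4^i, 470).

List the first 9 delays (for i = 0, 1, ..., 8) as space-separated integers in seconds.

Answer: 2 8 32 128 470 470 470 470 470

Derivation:
Computing each delay:
  i=0: min(2*4^0, 470) = 2
  i=1: min(2*4^1, 470) = 8
  i=2: min(2*4^2, 470) = 32
  i=3: min(2*4^3, 470) = 128
  i=4: min(2*4^4, 470) = 470
  i=5: min(2*4^5, 470) = 470
  i=6: min(2*4^6, 470) = 470
  i=7: min(2*4^7, 470) = 470
  i=8: min(2*4^8, 470) = 470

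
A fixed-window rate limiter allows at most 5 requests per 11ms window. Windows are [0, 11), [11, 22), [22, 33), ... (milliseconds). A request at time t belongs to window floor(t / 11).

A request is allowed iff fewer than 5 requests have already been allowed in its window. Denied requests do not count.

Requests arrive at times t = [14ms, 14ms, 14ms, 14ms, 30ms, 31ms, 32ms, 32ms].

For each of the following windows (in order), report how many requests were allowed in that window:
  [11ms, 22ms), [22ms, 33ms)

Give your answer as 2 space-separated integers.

Answer: 4 4

Derivation:
Processing requests:
  req#1 t=14ms (window 1): ALLOW
  req#2 t=14ms (window 1): ALLOW
  req#3 t=14ms (window 1): ALLOW
  req#4 t=14ms (window 1): ALLOW
  req#5 t=30ms (window 2): ALLOW
  req#6 t=31ms (window 2): ALLOW
  req#7 t=32ms (window 2): ALLOW
  req#8 t=32ms (window 2): ALLOW

Allowed counts by window: 4 4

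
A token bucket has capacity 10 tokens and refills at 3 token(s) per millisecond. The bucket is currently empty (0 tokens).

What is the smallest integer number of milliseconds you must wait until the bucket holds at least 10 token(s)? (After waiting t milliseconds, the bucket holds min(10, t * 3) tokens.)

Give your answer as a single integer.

Need t * 3 >= 10, so t >= 10/3.
Smallest integer t = ceil(10/3) = 4.

Answer: 4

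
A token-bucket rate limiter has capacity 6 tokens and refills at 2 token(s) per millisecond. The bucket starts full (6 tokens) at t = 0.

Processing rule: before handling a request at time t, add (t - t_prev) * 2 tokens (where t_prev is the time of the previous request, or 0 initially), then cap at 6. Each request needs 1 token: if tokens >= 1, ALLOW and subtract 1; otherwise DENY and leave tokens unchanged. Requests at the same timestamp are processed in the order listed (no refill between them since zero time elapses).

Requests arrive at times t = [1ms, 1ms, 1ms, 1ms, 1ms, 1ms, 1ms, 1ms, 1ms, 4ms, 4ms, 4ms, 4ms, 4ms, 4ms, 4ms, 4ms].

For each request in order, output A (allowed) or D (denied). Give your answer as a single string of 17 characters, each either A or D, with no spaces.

Simulating step by step:
  req#1 t=1ms: ALLOW
  req#2 t=1ms: ALLOW
  req#3 t=1ms: ALLOW
  req#4 t=1ms: ALLOW
  req#5 t=1ms: ALLOW
  req#6 t=1ms: ALLOW
  req#7 t=1ms: DENY
  req#8 t=1ms: DENY
  req#9 t=1ms: DENY
  req#10 t=4ms: ALLOW
  req#11 t=4ms: ALLOW
  req#12 t=4ms: ALLOW
  req#13 t=4ms: ALLOW
  req#14 t=4ms: ALLOW
  req#15 t=4ms: ALLOW
  req#16 t=4ms: DENY
  req#17 t=4ms: DENY

Answer: AAAAAADDDAAAAAADD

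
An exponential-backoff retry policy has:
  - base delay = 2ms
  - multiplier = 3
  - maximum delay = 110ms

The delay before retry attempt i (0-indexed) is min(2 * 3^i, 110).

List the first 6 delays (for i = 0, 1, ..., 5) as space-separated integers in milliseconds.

Computing each delay:
  i=0: min(2*3^0, 110) = 2
  i=1: min(2*3^1, 110) = 6
  i=2: min(2*3^2, 110) = 18
  i=3: min(2*3^3, 110) = 54
  i=4: min(2*3^4, 110) = 110
  i=5: min(2*3^5, 110) = 110

Answer: 2 6 18 54 110 110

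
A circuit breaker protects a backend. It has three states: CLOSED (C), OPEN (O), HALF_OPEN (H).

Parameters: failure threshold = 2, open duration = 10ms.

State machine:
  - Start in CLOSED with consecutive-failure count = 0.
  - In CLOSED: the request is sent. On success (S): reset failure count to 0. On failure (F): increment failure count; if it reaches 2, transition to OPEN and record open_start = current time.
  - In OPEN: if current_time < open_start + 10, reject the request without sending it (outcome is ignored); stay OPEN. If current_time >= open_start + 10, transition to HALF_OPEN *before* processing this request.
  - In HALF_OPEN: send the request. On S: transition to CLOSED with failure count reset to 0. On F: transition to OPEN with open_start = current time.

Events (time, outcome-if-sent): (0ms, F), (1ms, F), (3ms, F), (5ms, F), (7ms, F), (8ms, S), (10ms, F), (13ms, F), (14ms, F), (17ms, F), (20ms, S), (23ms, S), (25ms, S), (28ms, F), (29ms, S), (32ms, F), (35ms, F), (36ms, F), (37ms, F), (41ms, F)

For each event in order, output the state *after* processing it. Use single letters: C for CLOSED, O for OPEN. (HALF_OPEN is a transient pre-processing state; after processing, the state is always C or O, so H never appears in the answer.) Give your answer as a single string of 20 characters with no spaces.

Answer: COOOOOOOOOOCCCCCOOOO

Derivation:
State after each event:
  event#1 t=0ms outcome=F: state=CLOSED
  event#2 t=1ms outcome=F: state=OPEN
  event#3 t=3ms outcome=F: state=OPEN
  event#4 t=5ms outcome=F: state=OPEN
  event#5 t=7ms outcome=F: state=OPEN
  event#6 t=8ms outcome=S: state=OPEN
  event#7 t=10ms outcome=F: state=OPEN
  event#8 t=13ms outcome=F: state=OPEN
  event#9 t=14ms outcome=F: state=OPEN
  event#10 t=17ms outcome=F: state=OPEN
  event#11 t=20ms outcome=S: state=OPEN
  event#12 t=23ms outcome=S: state=CLOSED
  event#13 t=25ms outcome=S: state=CLOSED
  event#14 t=28ms outcome=F: state=CLOSED
  event#15 t=29ms outcome=S: state=CLOSED
  event#16 t=32ms outcome=F: state=CLOSED
  event#17 t=35ms outcome=F: state=OPEN
  event#18 t=36ms outcome=F: state=OPEN
  event#19 t=37ms outcome=F: state=OPEN
  event#20 t=41ms outcome=F: state=OPEN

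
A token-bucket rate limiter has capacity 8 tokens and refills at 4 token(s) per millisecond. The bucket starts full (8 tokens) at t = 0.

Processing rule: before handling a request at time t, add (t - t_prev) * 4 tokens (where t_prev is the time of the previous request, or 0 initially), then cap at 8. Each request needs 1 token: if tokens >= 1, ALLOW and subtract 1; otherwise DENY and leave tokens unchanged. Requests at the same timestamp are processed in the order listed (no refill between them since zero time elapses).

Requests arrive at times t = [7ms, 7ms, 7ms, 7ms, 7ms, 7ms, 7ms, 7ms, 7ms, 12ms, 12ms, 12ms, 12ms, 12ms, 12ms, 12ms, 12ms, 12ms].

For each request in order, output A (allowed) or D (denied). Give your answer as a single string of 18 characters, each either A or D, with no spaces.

Simulating step by step:
  req#1 t=7ms: ALLOW
  req#2 t=7ms: ALLOW
  req#3 t=7ms: ALLOW
  req#4 t=7ms: ALLOW
  req#5 t=7ms: ALLOW
  req#6 t=7ms: ALLOW
  req#7 t=7ms: ALLOW
  req#8 t=7ms: ALLOW
  req#9 t=7ms: DENY
  req#10 t=12ms: ALLOW
  req#11 t=12ms: ALLOW
  req#12 t=12ms: ALLOW
  req#13 t=12ms: ALLOW
  req#14 t=12ms: ALLOW
  req#15 t=12ms: ALLOW
  req#16 t=12ms: ALLOW
  req#17 t=12ms: ALLOW
  req#18 t=12ms: DENY

Answer: AAAAAAAADAAAAAAAAD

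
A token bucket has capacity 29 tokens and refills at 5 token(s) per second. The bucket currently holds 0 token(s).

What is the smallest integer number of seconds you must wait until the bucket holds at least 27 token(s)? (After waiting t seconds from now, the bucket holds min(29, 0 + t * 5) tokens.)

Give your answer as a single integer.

Need 0 + t * 5 >= 27, so t >= 27/5.
Smallest integer t = ceil(27/5) = 6.

Answer: 6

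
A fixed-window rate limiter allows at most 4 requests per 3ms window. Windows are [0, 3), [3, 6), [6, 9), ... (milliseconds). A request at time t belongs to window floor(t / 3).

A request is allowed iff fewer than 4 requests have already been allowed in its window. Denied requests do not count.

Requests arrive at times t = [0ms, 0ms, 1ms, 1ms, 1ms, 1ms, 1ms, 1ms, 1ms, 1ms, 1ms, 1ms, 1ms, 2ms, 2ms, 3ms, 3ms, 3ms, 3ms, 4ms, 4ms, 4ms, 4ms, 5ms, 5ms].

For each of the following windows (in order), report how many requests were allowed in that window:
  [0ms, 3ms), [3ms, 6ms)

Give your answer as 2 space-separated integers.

Answer: 4 4

Derivation:
Processing requests:
  req#1 t=0ms (window 0): ALLOW
  req#2 t=0ms (window 0): ALLOW
  req#3 t=1ms (window 0): ALLOW
  req#4 t=1ms (window 0): ALLOW
  req#5 t=1ms (window 0): DENY
  req#6 t=1ms (window 0): DENY
  req#7 t=1ms (window 0): DENY
  req#8 t=1ms (window 0): DENY
  req#9 t=1ms (window 0): DENY
  req#10 t=1ms (window 0): DENY
  req#11 t=1ms (window 0): DENY
  req#12 t=1ms (window 0): DENY
  req#13 t=1ms (window 0): DENY
  req#14 t=2ms (window 0): DENY
  req#15 t=2ms (window 0): DENY
  req#16 t=3ms (window 1): ALLOW
  req#17 t=3ms (window 1): ALLOW
  req#18 t=3ms (window 1): ALLOW
  req#19 t=3ms (window 1): ALLOW
  req#20 t=4ms (window 1): DENY
  req#21 t=4ms (window 1): DENY
  req#22 t=4ms (window 1): DENY
  req#23 t=4ms (window 1): DENY
  req#24 t=5ms (window 1): DENY
  req#25 t=5ms (window 1): DENY

Allowed counts by window: 4 4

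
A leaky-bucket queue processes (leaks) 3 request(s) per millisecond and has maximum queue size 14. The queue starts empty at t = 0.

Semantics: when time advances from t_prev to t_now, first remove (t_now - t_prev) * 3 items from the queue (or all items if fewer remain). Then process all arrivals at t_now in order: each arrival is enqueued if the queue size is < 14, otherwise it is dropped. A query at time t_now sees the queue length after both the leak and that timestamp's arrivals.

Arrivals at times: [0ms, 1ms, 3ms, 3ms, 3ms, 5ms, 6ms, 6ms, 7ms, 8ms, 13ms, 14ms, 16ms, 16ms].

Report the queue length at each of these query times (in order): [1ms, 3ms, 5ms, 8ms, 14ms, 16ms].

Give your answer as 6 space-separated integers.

Queue lengths at query times:
  query t=1ms: backlog = 1
  query t=3ms: backlog = 3
  query t=5ms: backlog = 1
  query t=8ms: backlog = 1
  query t=14ms: backlog = 1
  query t=16ms: backlog = 2

Answer: 1 3 1 1 1 2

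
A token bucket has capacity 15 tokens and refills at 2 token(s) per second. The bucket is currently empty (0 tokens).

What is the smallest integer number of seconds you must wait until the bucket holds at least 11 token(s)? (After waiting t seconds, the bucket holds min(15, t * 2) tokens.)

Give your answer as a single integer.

Need t * 2 >= 11, so t >= 11/2.
Smallest integer t = ceil(11/2) = 6.

Answer: 6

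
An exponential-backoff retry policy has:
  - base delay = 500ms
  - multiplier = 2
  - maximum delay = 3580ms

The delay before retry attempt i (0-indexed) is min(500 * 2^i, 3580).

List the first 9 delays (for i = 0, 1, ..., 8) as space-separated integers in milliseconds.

Computing each delay:
  i=0: min(500*2^0, 3580) = 500
  i=1: min(500*2^1, 3580) = 1000
  i=2: min(500*2^2, 3580) = 2000
  i=3: min(500*2^3, 3580) = 3580
  i=4: min(500*2^4, 3580) = 3580
  i=5: min(500*2^5, 3580) = 3580
  i=6: min(500*2^6, 3580) = 3580
  i=7: min(500*2^7, 3580) = 3580
  i=8: min(500*2^8, 3580) = 3580

Answer: 500 1000 2000 3580 3580 3580 3580 3580 3580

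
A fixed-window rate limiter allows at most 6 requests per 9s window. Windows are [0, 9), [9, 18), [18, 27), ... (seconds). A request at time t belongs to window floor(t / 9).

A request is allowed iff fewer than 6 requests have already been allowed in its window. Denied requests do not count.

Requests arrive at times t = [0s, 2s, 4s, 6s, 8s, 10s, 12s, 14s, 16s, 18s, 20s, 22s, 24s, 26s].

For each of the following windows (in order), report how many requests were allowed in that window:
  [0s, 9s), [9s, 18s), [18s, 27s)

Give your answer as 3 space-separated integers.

Processing requests:
  req#1 t=0s (window 0): ALLOW
  req#2 t=2s (window 0): ALLOW
  req#3 t=4s (window 0): ALLOW
  req#4 t=6s (window 0): ALLOW
  req#5 t=8s (window 0): ALLOW
  req#6 t=10s (window 1): ALLOW
  req#7 t=12s (window 1): ALLOW
  req#8 t=14s (window 1): ALLOW
  req#9 t=16s (window 1): ALLOW
  req#10 t=18s (window 2): ALLOW
  req#11 t=20s (window 2): ALLOW
  req#12 t=22s (window 2): ALLOW
  req#13 t=24s (window 2): ALLOW
  req#14 t=26s (window 2): ALLOW

Allowed counts by window: 5 4 5

Answer: 5 4 5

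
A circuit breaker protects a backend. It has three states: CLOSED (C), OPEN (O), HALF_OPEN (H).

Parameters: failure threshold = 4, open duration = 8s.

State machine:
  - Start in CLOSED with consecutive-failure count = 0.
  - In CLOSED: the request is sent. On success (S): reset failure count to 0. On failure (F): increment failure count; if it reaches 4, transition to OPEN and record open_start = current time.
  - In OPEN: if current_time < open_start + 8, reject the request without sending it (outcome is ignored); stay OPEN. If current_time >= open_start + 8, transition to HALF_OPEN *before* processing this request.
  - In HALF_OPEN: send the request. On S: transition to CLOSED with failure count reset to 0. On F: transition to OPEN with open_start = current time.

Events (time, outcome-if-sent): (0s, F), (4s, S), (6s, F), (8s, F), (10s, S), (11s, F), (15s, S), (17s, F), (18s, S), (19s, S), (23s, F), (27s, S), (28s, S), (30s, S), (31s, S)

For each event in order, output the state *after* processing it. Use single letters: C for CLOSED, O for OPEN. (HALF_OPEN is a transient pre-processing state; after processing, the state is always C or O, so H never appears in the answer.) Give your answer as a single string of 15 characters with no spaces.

Answer: CCCCCCCCCCCCCCC

Derivation:
State after each event:
  event#1 t=0s outcome=F: state=CLOSED
  event#2 t=4s outcome=S: state=CLOSED
  event#3 t=6s outcome=F: state=CLOSED
  event#4 t=8s outcome=F: state=CLOSED
  event#5 t=10s outcome=S: state=CLOSED
  event#6 t=11s outcome=F: state=CLOSED
  event#7 t=15s outcome=S: state=CLOSED
  event#8 t=17s outcome=F: state=CLOSED
  event#9 t=18s outcome=S: state=CLOSED
  event#10 t=19s outcome=S: state=CLOSED
  event#11 t=23s outcome=F: state=CLOSED
  event#12 t=27s outcome=S: state=CLOSED
  event#13 t=28s outcome=S: state=CLOSED
  event#14 t=30s outcome=S: state=CLOSED
  event#15 t=31s outcome=S: state=CLOSED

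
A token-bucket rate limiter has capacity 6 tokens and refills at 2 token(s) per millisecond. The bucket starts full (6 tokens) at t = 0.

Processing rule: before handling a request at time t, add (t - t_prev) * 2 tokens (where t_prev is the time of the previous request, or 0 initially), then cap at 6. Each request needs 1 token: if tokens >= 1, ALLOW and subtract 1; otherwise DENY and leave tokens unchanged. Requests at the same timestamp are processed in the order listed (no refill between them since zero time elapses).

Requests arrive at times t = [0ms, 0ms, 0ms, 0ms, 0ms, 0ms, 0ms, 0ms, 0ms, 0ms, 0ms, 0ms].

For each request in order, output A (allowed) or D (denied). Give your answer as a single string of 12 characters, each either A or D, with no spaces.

Answer: AAAAAADDDDDD

Derivation:
Simulating step by step:
  req#1 t=0ms: ALLOW
  req#2 t=0ms: ALLOW
  req#3 t=0ms: ALLOW
  req#4 t=0ms: ALLOW
  req#5 t=0ms: ALLOW
  req#6 t=0ms: ALLOW
  req#7 t=0ms: DENY
  req#8 t=0ms: DENY
  req#9 t=0ms: DENY
  req#10 t=0ms: DENY
  req#11 t=0ms: DENY
  req#12 t=0ms: DENY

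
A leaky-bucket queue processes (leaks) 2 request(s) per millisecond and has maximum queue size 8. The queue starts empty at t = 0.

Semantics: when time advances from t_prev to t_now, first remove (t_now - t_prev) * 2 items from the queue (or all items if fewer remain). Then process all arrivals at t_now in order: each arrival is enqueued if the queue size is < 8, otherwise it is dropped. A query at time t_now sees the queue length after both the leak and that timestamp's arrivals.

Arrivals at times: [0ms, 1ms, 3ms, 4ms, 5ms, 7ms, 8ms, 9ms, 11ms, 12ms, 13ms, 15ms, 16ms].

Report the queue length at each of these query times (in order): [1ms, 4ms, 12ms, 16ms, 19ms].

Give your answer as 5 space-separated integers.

Answer: 1 1 1 1 0

Derivation:
Queue lengths at query times:
  query t=1ms: backlog = 1
  query t=4ms: backlog = 1
  query t=12ms: backlog = 1
  query t=16ms: backlog = 1
  query t=19ms: backlog = 0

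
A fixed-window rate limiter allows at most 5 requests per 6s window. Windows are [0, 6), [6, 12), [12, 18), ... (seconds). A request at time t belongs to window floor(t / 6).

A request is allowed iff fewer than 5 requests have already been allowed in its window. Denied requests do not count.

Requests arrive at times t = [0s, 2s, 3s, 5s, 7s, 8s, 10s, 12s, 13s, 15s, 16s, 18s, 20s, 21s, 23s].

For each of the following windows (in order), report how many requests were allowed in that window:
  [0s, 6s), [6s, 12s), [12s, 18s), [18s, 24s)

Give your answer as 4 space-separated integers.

Processing requests:
  req#1 t=0s (window 0): ALLOW
  req#2 t=2s (window 0): ALLOW
  req#3 t=3s (window 0): ALLOW
  req#4 t=5s (window 0): ALLOW
  req#5 t=7s (window 1): ALLOW
  req#6 t=8s (window 1): ALLOW
  req#7 t=10s (window 1): ALLOW
  req#8 t=12s (window 2): ALLOW
  req#9 t=13s (window 2): ALLOW
  req#10 t=15s (window 2): ALLOW
  req#11 t=16s (window 2): ALLOW
  req#12 t=18s (window 3): ALLOW
  req#13 t=20s (window 3): ALLOW
  req#14 t=21s (window 3): ALLOW
  req#15 t=23s (window 3): ALLOW

Allowed counts by window: 4 3 4 4

Answer: 4 3 4 4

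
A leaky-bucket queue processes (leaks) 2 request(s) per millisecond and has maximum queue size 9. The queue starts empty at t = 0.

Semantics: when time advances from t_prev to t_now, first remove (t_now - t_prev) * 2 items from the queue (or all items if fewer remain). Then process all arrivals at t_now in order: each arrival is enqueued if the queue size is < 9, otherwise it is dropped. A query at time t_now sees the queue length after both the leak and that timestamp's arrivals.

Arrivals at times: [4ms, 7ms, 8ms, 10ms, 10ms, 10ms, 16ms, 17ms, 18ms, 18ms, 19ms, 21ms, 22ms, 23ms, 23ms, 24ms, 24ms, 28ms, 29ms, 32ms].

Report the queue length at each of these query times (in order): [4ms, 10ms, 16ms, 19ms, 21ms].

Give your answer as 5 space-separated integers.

Answer: 1 3 1 1 1

Derivation:
Queue lengths at query times:
  query t=4ms: backlog = 1
  query t=10ms: backlog = 3
  query t=16ms: backlog = 1
  query t=19ms: backlog = 1
  query t=21ms: backlog = 1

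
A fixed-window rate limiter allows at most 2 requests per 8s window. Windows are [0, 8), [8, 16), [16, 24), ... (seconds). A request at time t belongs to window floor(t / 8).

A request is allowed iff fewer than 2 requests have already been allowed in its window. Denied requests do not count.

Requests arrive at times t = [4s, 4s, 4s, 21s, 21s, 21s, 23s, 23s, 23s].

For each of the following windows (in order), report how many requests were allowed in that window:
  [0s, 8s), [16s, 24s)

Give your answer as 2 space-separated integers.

Answer: 2 2

Derivation:
Processing requests:
  req#1 t=4s (window 0): ALLOW
  req#2 t=4s (window 0): ALLOW
  req#3 t=4s (window 0): DENY
  req#4 t=21s (window 2): ALLOW
  req#5 t=21s (window 2): ALLOW
  req#6 t=21s (window 2): DENY
  req#7 t=23s (window 2): DENY
  req#8 t=23s (window 2): DENY
  req#9 t=23s (window 2): DENY

Allowed counts by window: 2 2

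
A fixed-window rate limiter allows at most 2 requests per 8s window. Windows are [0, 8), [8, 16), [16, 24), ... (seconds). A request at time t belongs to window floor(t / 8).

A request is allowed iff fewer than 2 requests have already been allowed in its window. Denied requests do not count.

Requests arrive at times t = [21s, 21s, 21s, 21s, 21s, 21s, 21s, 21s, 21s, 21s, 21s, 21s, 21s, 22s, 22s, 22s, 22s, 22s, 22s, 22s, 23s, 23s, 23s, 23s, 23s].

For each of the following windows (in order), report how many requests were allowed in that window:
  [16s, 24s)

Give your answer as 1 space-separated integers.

Answer: 2

Derivation:
Processing requests:
  req#1 t=21s (window 2): ALLOW
  req#2 t=21s (window 2): ALLOW
  req#3 t=21s (window 2): DENY
  req#4 t=21s (window 2): DENY
  req#5 t=21s (window 2): DENY
  req#6 t=21s (window 2): DENY
  req#7 t=21s (window 2): DENY
  req#8 t=21s (window 2): DENY
  req#9 t=21s (window 2): DENY
  req#10 t=21s (window 2): DENY
  req#11 t=21s (window 2): DENY
  req#12 t=21s (window 2): DENY
  req#13 t=21s (window 2): DENY
  req#14 t=22s (window 2): DENY
  req#15 t=22s (window 2): DENY
  req#16 t=22s (window 2): DENY
  req#17 t=22s (window 2): DENY
  req#18 t=22s (window 2): DENY
  req#19 t=22s (window 2): DENY
  req#20 t=22s (window 2): DENY
  req#21 t=23s (window 2): DENY
  req#22 t=23s (window 2): DENY
  req#23 t=23s (window 2): DENY
  req#24 t=23s (window 2): DENY
  req#25 t=23s (window 2): DENY

Allowed counts by window: 2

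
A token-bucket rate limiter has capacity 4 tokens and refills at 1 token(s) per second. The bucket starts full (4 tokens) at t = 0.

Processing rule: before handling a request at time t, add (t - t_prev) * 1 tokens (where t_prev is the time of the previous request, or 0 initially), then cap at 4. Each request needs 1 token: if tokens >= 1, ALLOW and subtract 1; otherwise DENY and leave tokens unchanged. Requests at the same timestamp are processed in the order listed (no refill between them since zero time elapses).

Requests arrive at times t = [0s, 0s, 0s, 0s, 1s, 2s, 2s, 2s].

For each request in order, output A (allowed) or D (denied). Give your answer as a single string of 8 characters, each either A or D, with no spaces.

Answer: AAAAAADD

Derivation:
Simulating step by step:
  req#1 t=0s: ALLOW
  req#2 t=0s: ALLOW
  req#3 t=0s: ALLOW
  req#4 t=0s: ALLOW
  req#5 t=1s: ALLOW
  req#6 t=2s: ALLOW
  req#7 t=2s: DENY
  req#8 t=2s: DENY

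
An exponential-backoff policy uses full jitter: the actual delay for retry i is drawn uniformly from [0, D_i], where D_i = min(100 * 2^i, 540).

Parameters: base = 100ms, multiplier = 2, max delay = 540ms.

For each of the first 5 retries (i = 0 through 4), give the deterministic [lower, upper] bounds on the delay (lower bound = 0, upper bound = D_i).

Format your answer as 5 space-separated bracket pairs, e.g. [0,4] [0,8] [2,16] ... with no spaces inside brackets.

Computing bounds per retry:
  i=0: D_i=min(100*2^0,540)=100, bounds=[0,100]
  i=1: D_i=min(100*2^1,540)=200, bounds=[0,200]
  i=2: D_i=min(100*2^2,540)=400, bounds=[0,400]
  i=3: D_i=min(100*2^3,540)=540, bounds=[0,540]
  i=4: D_i=min(100*2^4,540)=540, bounds=[0,540]

Answer: [0,100] [0,200] [0,400] [0,540] [0,540]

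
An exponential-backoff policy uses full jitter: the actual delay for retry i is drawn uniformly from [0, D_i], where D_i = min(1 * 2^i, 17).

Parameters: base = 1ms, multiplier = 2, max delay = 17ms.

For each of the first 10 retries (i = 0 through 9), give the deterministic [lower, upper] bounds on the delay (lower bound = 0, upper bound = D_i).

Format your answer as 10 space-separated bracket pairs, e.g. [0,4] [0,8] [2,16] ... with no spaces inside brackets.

Answer: [0,1] [0,2] [0,4] [0,8] [0,16] [0,17] [0,17] [0,17] [0,17] [0,17]

Derivation:
Computing bounds per retry:
  i=0: D_i=min(1*2^0,17)=1, bounds=[0,1]
  i=1: D_i=min(1*2^1,17)=2, bounds=[0,2]
  i=2: D_i=min(1*2^2,17)=4, bounds=[0,4]
  i=3: D_i=min(1*2^3,17)=8, bounds=[0,8]
  i=4: D_i=min(1*2^4,17)=16, bounds=[0,16]
  i=5: D_i=min(1*2^5,17)=17, bounds=[0,17]
  i=6: D_i=min(1*2^6,17)=17, bounds=[0,17]
  i=7: D_i=min(1*2^7,17)=17, bounds=[0,17]
  i=8: D_i=min(1*2^8,17)=17, bounds=[0,17]
  i=9: D_i=min(1*2^9,17)=17, bounds=[0,17]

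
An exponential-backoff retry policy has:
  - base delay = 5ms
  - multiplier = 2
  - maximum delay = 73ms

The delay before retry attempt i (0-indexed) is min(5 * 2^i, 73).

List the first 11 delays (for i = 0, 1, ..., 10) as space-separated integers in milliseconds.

Answer: 5 10 20 40 73 73 73 73 73 73 73

Derivation:
Computing each delay:
  i=0: min(5*2^0, 73) = 5
  i=1: min(5*2^1, 73) = 10
  i=2: min(5*2^2, 73) = 20
  i=3: min(5*2^3, 73) = 40
  i=4: min(5*2^4, 73) = 73
  i=5: min(5*2^5, 73) = 73
  i=6: min(5*2^6, 73) = 73
  i=7: min(5*2^7, 73) = 73
  i=8: min(5*2^8, 73) = 73
  i=9: min(5*2^9, 73) = 73
  i=10: min(5*2^10, 73) = 73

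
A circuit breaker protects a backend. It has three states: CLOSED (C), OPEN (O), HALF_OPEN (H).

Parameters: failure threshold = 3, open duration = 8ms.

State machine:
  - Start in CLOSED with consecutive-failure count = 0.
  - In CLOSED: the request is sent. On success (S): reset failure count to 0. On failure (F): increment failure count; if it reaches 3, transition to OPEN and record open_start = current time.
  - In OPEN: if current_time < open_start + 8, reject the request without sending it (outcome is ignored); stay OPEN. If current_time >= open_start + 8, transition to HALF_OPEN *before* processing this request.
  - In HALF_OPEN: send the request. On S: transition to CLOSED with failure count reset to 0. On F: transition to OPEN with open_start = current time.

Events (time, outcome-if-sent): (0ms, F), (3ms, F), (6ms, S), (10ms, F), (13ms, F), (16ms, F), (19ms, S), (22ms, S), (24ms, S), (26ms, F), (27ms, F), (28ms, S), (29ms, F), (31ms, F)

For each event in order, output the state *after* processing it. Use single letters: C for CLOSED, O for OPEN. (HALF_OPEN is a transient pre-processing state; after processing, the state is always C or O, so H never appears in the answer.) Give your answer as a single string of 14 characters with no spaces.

State after each event:
  event#1 t=0ms outcome=F: state=CLOSED
  event#2 t=3ms outcome=F: state=CLOSED
  event#3 t=6ms outcome=S: state=CLOSED
  event#4 t=10ms outcome=F: state=CLOSED
  event#5 t=13ms outcome=F: state=CLOSED
  event#6 t=16ms outcome=F: state=OPEN
  event#7 t=19ms outcome=S: state=OPEN
  event#8 t=22ms outcome=S: state=OPEN
  event#9 t=24ms outcome=S: state=CLOSED
  event#10 t=26ms outcome=F: state=CLOSED
  event#11 t=27ms outcome=F: state=CLOSED
  event#12 t=28ms outcome=S: state=CLOSED
  event#13 t=29ms outcome=F: state=CLOSED
  event#14 t=31ms outcome=F: state=CLOSED

Answer: CCCCCOOOCCCCCC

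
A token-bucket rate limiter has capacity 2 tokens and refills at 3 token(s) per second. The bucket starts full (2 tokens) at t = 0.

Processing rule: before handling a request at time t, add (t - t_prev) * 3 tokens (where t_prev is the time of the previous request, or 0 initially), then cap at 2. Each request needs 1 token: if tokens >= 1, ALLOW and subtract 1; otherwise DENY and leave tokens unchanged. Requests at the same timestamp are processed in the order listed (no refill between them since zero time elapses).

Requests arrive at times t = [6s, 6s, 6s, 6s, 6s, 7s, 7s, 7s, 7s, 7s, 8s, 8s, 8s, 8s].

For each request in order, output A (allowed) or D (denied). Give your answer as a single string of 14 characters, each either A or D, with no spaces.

Answer: AADDDAADDDAADD

Derivation:
Simulating step by step:
  req#1 t=6s: ALLOW
  req#2 t=6s: ALLOW
  req#3 t=6s: DENY
  req#4 t=6s: DENY
  req#5 t=6s: DENY
  req#6 t=7s: ALLOW
  req#7 t=7s: ALLOW
  req#8 t=7s: DENY
  req#9 t=7s: DENY
  req#10 t=7s: DENY
  req#11 t=8s: ALLOW
  req#12 t=8s: ALLOW
  req#13 t=8s: DENY
  req#14 t=8s: DENY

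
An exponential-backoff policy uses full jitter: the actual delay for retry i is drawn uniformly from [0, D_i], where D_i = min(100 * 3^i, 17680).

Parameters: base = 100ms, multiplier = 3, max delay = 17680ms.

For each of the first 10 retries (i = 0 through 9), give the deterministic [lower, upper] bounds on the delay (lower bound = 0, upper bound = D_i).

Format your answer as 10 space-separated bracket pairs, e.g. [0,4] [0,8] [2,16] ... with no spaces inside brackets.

Computing bounds per retry:
  i=0: D_i=min(100*3^0,17680)=100, bounds=[0,100]
  i=1: D_i=min(100*3^1,17680)=300, bounds=[0,300]
  i=2: D_i=min(100*3^2,17680)=900, bounds=[0,900]
  i=3: D_i=min(100*3^3,17680)=2700, bounds=[0,2700]
  i=4: D_i=min(100*3^4,17680)=8100, bounds=[0,8100]
  i=5: D_i=min(100*3^5,17680)=17680, bounds=[0,17680]
  i=6: D_i=min(100*3^6,17680)=17680, bounds=[0,17680]
  i=7: D_i=min(100*3^7,17680)=17680, bounds=[0,17680]
  i=8: D_i=min(100*3^8,17680)=17680, bounds=[0,17680]
  i=9: D_i=min(100*3^9,17680)=17680, bounds=[0,17680]

Answer: [0,100] [0,300] [0,900] [0,2700] [0,8100] [0,17680] [0,17680] [0,17680] [0,17680] [0,17680]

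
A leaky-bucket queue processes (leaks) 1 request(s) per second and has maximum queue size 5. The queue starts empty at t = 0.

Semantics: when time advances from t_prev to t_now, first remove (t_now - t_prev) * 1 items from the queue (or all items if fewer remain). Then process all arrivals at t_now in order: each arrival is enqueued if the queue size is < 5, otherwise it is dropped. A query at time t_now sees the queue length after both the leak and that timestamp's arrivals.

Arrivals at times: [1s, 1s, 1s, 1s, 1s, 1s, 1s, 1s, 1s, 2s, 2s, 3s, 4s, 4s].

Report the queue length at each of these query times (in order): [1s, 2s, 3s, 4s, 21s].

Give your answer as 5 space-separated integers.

Queue lengths at query times:
  query t=1s: backlog = 5
  query t=2s: backlog = 5
  query t=3s: backlog = 5
  query t=4s: backlog = 5
  query t=21s: backlog = 0

Answer: 5 5 5 5 0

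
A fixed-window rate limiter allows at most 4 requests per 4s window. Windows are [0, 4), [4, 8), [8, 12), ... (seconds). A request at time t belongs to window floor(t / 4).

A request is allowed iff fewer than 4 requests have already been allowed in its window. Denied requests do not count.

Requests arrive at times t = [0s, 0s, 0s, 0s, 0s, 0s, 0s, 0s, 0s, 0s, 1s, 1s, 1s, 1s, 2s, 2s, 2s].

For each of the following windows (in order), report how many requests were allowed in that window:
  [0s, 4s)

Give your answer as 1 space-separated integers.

Answer: 4

Derivation:
Processing requests:
  req#1 t=0s (window 0): ALLOW
  req#2 t=0s (window 0): ALLOW
  req#3 t=0s (window 0): ALLOW
  req#4 t=0s (window 0): ALLOW
  req#5 t=0s (window 0): DENY
  req#6 t=0s (window 0): DENY
  req#7 t=0s (window 0): DENY
  req#8 t=0s (window 0): DENY
  req#9 t=0s (window 0): DENY
  req#10 t=0s (window 0): DENY
  req#11 t=1s (window 0): DENY
  req#12 t=1s (window 0): DENY
  req#13 t=1s (window 0): DENY
  req#14 t=1s (window 0): DENY
  req#15 t=2s (window 0): DENY
  req#16 t=2s (window 0): DENY
  req#17 t=2s (window 0): DENY

Allowed counts by window: 4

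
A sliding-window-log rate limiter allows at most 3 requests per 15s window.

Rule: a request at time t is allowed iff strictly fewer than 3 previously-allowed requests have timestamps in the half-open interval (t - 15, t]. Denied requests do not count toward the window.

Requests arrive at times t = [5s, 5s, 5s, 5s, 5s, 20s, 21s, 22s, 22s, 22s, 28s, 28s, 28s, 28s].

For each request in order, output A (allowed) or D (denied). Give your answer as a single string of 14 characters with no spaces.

Tracking allowed requests in the window:
  req#1 t=5s: ALLOW
  req#2 t=5s: ALLOW
  req#3 t=5s: ALLOW
  req#4 t=5s: DENY
  req#5 t=5s: DENY
  req#6 t=20s: ALLOW
  req#7 t=21s: ALLOW
  req#8 t=22s: ALLOW
  req#9 t=22s: DENY
  req#10 t=22s: DENY
  req#11 t=28s: DENY
  req#12 t=28s: DENY
  req#13 t=28s: DENY
  req#14 t=28s: DENY

Answer: AAADDAAADDDDDD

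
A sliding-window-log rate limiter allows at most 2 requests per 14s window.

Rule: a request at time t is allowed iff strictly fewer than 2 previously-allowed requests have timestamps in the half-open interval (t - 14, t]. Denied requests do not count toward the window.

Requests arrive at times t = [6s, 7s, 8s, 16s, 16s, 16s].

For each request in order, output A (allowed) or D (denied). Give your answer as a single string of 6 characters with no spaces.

Answer: AADDDD

Derivation:
Tracking allowed requests in the window:
  req#1 t=6s: ALLOW
  req#2 t=7s: ALLOW
  req#3 t=8s: DENY
  req#4 t=16s: DENY
  req#5 t=16s: DENY
  req#6 t=16s: DENY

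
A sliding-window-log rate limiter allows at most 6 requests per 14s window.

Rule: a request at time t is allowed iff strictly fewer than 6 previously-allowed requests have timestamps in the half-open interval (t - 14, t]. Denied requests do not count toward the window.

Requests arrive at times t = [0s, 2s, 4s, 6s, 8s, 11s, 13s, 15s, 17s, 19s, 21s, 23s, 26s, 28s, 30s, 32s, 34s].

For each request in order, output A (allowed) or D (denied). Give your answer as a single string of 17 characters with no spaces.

Tracking allowed requests in the window:
  req#1 t=0s: ALLOW
  req#2 t=2s: ALLOW
  req#3 t=4s: ALLOW
  req#4 t=6s: ALLOW
  req#5 t=8s: ALLOW
  req#6 t=11s: ALLOW
  req#7 t=13s: DENY
  req#8 t=15s: ALLOW
  req#9 t=17s: ALLOW
  req#10 t=19s: ALLOW
  req#11 t=21s: ALLOW
  req#12 t=23s: ALLOW
  req#13 t=26s: ALLOW
  req#14 t=28s: DENY
  req#15 t=30s: ALLOW
  req#16 t=32s: ALLOW
  req#17 t=34s: ALLOW

Answer: AAAAAADAAAAAADAAA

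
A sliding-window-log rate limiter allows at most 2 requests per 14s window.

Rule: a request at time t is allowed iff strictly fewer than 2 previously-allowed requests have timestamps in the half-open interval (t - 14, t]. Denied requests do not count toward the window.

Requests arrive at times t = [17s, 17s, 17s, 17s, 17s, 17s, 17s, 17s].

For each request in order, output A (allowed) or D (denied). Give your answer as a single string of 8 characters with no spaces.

Answer: AADDDDDD

Derivation:
Tracking allowed requests in the window:
  req#1 t=17s: ALLOW
  req#2 t=17s: ALLOW
  req#3 t=17s: DENY
  req#4 t=17s: DENY
  req#5 t=17s: DENY
  req#6 t=17s: DENY
  req#7 t=17s: DENY
  req#8 t=17s: DENY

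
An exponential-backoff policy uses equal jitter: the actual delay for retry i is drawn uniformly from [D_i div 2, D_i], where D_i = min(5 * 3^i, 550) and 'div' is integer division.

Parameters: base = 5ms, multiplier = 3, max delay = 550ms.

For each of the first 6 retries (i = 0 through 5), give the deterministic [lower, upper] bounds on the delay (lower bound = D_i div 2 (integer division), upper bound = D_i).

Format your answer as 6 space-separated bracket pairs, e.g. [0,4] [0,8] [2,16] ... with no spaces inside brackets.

Answer: [2,5] [7,15] [22,45] [67,135] [202,405] [275,550]

Derivation:
Computing bounds per retry:
  i=0: D_i=min(5*3^0,550)=5, bounds=[2,5]
  i=1: D_i=min(5*3^1,550)=15, bounds=[7,15]
  i=2: D_i=min(5*3^2,550)=45, bounds=[22,45]
  i=3: D_i=min(5*3^3,550)=135, bounds=[67,135]
  i=4: D_i=min(5*3^4,550)=405, bounds=[202,405]
  i=5: D_i=min(5*3^5,550)=550, bounds=[275,550]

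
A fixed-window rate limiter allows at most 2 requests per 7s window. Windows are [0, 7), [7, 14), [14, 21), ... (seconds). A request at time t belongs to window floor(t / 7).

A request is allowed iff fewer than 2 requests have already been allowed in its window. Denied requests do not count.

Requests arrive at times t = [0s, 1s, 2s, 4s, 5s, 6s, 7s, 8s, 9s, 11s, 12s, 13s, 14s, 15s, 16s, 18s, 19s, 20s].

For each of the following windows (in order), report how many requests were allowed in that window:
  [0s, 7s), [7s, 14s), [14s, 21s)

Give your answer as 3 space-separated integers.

Processing requests:
  req#1 t=0s (window 0): ALLOW
  req#2 t=1s (window 0): ALLOW
  req#3 t=2s (window 0): DENY
  req#4 t=4s (window 0): DENY
  req#5 t=5s (window 0): DENY
  req#6 t=6s (window 0): DENY
  req#7 t=7s (window 1): ALLOW
  req#8 t=8s (window 1): ALLOW
  req#9 t=9s (window 1): DENY
  req#10 t=11s (window 1): DENY
  req#11 t=12s (window 1): DENY
  req#12 t=13s (window 1): DENY
  req#13 t=14s (window 2): ALLOW
  req#14 t=15s (window 2): ALLOW
  req#15 t=16s (window 2): DENY
  req#16 t=18s (window 2): DENY
  req#17 t=19s (window 2): DENY
  req#18 t=20s (window 2): DENY

Allowed counts by window: 2 2 2

Answer: 2 2 2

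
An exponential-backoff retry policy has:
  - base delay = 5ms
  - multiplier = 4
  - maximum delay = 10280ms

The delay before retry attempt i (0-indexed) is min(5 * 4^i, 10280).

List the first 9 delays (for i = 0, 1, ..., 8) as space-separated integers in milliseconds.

Answer: 5 20 80 320 1280 5120 10280 10280 10280

Derivation:
Computing each delay:
  i=0: min(5*4^0, 10280) = 5
  i=1: min(5*4^1, 10280) = 20
  i=2: min(5*4^2, 10280) = 80
  i=3: min(5*4^3, 10280) = 320
  i=4: min(5*4^4, 10280) = 1280
  i=5: min(5*4^5, 10280) = 5120
  i=6: min(5*4^6, 10280) = 10280
  i=7: min(5*4^7, 10280) = 10280
  i=8: min(5*4^8, 10280) = 10280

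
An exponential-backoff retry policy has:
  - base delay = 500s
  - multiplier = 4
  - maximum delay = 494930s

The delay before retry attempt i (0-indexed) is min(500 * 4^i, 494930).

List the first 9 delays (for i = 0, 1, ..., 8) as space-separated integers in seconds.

Answer: 500 2000 8000 32000 128000 494930 494930 494930 494930

Derivation:
Computing each delay:
  i=0: min(500*4^0, 494930) = 500
  i=1: min(500*4^1, 494930) = 2000
  i=2: min(500*4^2, 494930) = 8000
  i=3: min(500*4^3, 494930) = 32000
  i=4: min(500*4^4, 494930) = 128000
  i=5: min(500*4^5, 494930) = 494930
  i=6: min(500*4^6, 494930) = 494930
  i=7: min(500*4^7, 494930) = 494930
  i=8: min(500*4^8, 494930) = 494930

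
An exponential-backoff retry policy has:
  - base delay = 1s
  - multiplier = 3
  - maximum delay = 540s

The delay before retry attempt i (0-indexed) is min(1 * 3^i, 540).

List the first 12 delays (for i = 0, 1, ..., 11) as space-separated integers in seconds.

Computing each delay:
  i=0: min(1*3^0, 540) = 1
  i=1: min(1*3^1, 540) = 3
  i=2: min(1*3^2, 540) = 9
  i=3: min(1*3^3, 540) = 27
  i=4: min(1*3^4, 540) = 81
  i=5: min(1*3^5, 540) = 243
  i=6: min(1*3^6, 540) = 540
  i=7: min(1*3^7, 540) = 540
  i=8: min(1*3^8, 540) = 540
  i=9: min(1*3^9, 540) = 540
  i=10: min(1*3^10, 540) = 540
  i=11: min(1*3^11, 540) = 540

Answer: 1 3 9 27 81 243 540 540 540 540 540 540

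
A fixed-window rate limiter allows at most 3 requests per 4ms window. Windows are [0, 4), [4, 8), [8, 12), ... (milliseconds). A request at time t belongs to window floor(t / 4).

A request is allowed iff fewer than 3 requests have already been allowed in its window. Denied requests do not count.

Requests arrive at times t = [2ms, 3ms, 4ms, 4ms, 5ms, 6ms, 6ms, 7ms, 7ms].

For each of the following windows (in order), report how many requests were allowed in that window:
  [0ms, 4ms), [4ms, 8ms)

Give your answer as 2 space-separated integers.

Processing requests:
  req#1 t=2ms (window 0): ALLOW
  req#2 t=3ms (window 0): ALLOW
  req#3 t=4ms (window 1): ALLOW
  req#4 t=4ms (window 1): ALLOW
  req#5 t=5ms (window 1): ALLOW
  req#6 t=6ms (window 1): DENY
  req#7 t=6ms (window 1): DENY
  req#8 t=7ms (window 1): DENY
  req#9 t=7ms (window 1): DENY

Allowed counts by window: 2 3

Answer: 2 3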